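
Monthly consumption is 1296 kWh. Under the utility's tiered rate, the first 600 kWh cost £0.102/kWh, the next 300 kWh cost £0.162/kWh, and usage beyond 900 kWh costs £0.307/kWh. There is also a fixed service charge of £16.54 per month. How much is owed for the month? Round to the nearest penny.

£247.91

First 600 kWh × £0.102 = £61.20
Next 300 kWh × £0.162 = £48.60
Remaining 396 kWh × £0.307 = £121.57
Energy charge = £231.37; + service £16.54 = £247.91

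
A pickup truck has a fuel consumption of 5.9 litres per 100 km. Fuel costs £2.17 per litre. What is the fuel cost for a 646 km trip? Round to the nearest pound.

£83

Fuel = 5.9 L/100 km × 646 km / 100 = 38.11 L
Cost = 38.11 L × £2.17/L = £82.71 ≈ £83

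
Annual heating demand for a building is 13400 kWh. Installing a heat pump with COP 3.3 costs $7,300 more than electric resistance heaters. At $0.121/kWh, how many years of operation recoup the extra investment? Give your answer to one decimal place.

Resistance: 13400 kWh × $0.121 = $1,621.40/yr
Heat pump: 13400 / 3.3 = 4061 kWh in → × $0.121 = $491.33/yr
Annual savings = $1,130.07
Payback = $7,300 / $1,130.07 = 6.46 years

6.5 years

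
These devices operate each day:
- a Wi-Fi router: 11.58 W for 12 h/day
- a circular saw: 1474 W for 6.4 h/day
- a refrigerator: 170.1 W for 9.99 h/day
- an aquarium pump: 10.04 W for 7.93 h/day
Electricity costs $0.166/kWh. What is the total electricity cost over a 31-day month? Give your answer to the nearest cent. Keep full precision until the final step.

$58.41

Wi-Fi router: 11.58 W × 12 h × 31 d = 4,308 Wh = 4.308 kWh
circular saw: 1474 W × 6.4 h × 31 d = 292,442 Wh = 292.4 kWh
refrigerator: 170.1 W × 9.99 h × 31 d = 52,678 Wh = 52.68 kWh
aquarium pump: 10.04 W × 7.93 h × 31 d = 2,468 Wh = 2.468 kWh
Total energy = 4.308 + 292.4 + 52.68 + 2.468 = 351.9 kWh
Cost = 351.9 kWh × $0.166 = $58.41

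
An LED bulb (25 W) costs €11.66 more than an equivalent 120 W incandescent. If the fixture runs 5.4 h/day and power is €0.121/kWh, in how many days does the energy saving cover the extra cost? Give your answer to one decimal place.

187.8 days

Power saved = 120 − 25 = 95 W
Daily energy saved = 95 W × 5.4 h = 513 Wh = 0.513 kWh
Daily savings = 0.513 × €0.121 = €0.0621
Payback = €11.66 / €0.0621 per day = 187.8 days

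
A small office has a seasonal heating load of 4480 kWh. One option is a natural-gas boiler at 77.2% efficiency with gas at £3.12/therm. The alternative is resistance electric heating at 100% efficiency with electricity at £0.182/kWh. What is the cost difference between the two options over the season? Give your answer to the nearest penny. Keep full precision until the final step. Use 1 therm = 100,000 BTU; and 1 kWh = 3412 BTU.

£197.59

Heat load = 4480 kWh × 3412 = 15,285,760 BTU
Gas: input = 15,285,760 / 0.772 = 19,800,207 BTU = 198 therm → 198 × £3.12 = £617.77
Electric: 15,285,760 BTU / 3412 = 4,480 kWh → × £0.182 = £815.36
Difference = |£617.77 − £815.36| = £197.59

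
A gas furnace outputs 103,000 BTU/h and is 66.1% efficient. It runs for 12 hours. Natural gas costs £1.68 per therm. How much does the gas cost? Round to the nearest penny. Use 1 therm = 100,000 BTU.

£31.41

Heat delivered = 103,000 BTU/h × 12 h = 1,236,000 BTU
Gas input = 1,236,000 / 0.661 = 1,869,894 BTU
= 1,869,894 / 100,000 = 18.7 therm
Cost = 18.7 × £1.68/therm = £31.41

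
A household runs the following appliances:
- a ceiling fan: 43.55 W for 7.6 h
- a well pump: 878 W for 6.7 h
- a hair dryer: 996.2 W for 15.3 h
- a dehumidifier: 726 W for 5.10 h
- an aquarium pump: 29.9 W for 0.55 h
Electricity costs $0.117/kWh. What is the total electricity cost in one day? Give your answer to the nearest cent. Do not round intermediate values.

$2.95

ceiling fan: 43.55 W × 7.6 h = 331 Wh = 0.331 kWh
well pump: 878 W × 6.7 h = 5,883 Wh = 5.883 kWh
hair dryer: 996.2 W × 15.3 h = 15,242 Wh = 15.24 kWh
dehumidifier: 726 W × 5.10 h = 3,703 Wh = 3.703 kWh
aquarium pump: 29.9 W × 0.55 h = 16 Wh = 0.01645 kWh
Total energy = 0.331 + 5.883 + 15.24 + 3.703 + 0.01645 = 25.17 kWh
Cost = 25.17 kWh × $0.117 = $2.95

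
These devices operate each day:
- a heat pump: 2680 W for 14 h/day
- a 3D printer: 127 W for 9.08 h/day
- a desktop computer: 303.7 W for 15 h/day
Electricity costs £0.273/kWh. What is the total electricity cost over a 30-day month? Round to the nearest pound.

£354

heat pump: 2680 W × 14 h × 30 d = 1,125,600 Wh = 1,126 kWh
3D printer: 127 W × 9.08 h × 30 d = 34,595 Wh = 34.59 kWh
desktop computer: 303.7 W × 15 h × 30 d = 136,665 Wh = 136.7 kWh
Total energy = 1,126 + 34.59 + 136.7 = 1,297 kWh
Cost = 1,297 kWh × £0.273 = £354.04 ≈ £354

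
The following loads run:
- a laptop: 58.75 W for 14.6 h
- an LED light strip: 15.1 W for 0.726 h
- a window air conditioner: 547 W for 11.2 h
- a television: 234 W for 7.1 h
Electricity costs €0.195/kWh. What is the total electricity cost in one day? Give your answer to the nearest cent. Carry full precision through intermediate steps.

€1.69

laptop: 58.75 W × 14.6 h = 858 Wh = 0.8578 kWh
LED light strip: 15.1 W × 0.726 h = 11 Wh = 0.01096 kWh
window air conditioner: 547 W × 11.2 h = 6,126 Wh = 6.126 kWh
television: 234 W × 7.1 h = 1,661 Wh = 1.661 kWh
Total energy = 0.8578 + 0.01096 + 6.126 + 1.661 = 8.657 kWh
Cost = 8.657 kWh × €0.195 = €1.69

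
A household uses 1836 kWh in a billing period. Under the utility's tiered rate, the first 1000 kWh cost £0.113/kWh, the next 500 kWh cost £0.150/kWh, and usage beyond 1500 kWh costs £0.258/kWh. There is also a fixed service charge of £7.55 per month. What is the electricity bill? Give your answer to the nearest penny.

First 1000 kWh × £0.113 = £113.00
Next 500 kWh × £0.150 = £75.00
Remaining 336 kWh × £0.258 = £86.69
Energy charge = £274.69; + service £7.55 = £282.24

£282.24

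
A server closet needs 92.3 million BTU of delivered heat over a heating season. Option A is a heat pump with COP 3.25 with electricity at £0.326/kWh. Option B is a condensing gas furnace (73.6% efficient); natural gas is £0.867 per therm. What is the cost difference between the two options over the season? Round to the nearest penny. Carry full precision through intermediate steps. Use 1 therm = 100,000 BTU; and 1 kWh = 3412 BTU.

Heat load = 92.3 × 10⁶ BTU = 92,300,000 BTU
Gas: input = 92,300,000 / 0.736 = 125,407,609 BTU = 1,254 therm → 1,254 × £0.867 = £1,087.28
Heat pump: 92,300,000 BTU / 3412 = 27,050 kWh heat; / 3.25 = 8,324 kWh in → × £0.326 = £2,713.48
Difference = |£1,087.28 − £2,713.48| = £1,626.20

£1626.20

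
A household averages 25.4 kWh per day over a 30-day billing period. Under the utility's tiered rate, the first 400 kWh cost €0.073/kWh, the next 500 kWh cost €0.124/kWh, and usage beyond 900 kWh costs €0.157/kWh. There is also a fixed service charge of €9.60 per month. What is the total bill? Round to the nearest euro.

€84

Usage = 25.4 kWh/day × 30 days = 762 kWh
First 400 kWh × €0.073 = €29.20
Next 362 kWh × €0.124 = €44.89
Remaining tier: 0 kWh (not reached)
Energy charge = €74.09; + service €9.60 = €83.69 ≈ €84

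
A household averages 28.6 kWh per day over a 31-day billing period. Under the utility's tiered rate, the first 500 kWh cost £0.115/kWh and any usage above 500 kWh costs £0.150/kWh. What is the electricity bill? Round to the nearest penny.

£115.49

Usage = 28.6 kWh/day × 31 days = 886.6 kWh
First 500 kWh × £0.115 = £57.50
Remaining 386.6 kWh × £0.150 = £57.99
Total = £115.49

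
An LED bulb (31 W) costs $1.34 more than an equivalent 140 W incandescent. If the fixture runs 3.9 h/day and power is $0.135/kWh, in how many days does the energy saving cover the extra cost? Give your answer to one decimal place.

23.3 days

Power saved = 140 − 31 = 109 W
Daily energy saved = 109 W × 3.9 h = 425.1 Wh = 0.4251 kWh
Daily savings = 0.4251 × $0.135 = $0.0574
Payback = $1.34 / $0.0574 per day = 23.35 days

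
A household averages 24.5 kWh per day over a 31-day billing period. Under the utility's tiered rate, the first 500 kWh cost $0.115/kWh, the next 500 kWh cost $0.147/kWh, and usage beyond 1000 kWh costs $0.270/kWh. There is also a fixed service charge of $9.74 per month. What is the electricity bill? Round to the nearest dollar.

$105

Usage = 24.5 kWh/day × 31 days = 759.5 kWh
First 500 kWh × $0.115 = $57.50
Next 259.5 kWh × $0.147 = $38.15
Remaining tier: 0 kWh (not reached)
Energy charge = $95.65; + service $9.74 = $105.39 ≈ $105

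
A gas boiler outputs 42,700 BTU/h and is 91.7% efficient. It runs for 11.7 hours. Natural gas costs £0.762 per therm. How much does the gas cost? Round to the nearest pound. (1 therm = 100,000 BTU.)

£4

Heat delivered = 42,700 BTU/h × 11.7 h = 499,590 BTU
Gas input = 499,590 / 0.917 = 544,809 BTU
= 544,809 / 100,000 = 5.448 therm
Cost = 5.448 × £0.762/therm = £4.15 ≈ £4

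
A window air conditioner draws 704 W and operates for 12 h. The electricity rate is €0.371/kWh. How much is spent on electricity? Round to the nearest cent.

Energy = 704 W × 12 h = 8,448 Wh = 8.448 kWh
Cost = 8.448 kWh × €0.371/kWh = €3.13

€3.13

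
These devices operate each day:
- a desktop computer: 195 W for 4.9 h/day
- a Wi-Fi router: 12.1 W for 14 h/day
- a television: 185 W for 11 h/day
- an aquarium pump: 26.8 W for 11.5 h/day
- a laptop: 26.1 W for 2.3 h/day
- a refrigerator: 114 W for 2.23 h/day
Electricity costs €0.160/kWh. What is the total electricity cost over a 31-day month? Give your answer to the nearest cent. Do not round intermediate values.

€18.76

desktop computer: 195 W × 4.9 h × 31 d = 29,621 Wh = 29.62 kWh
Wi-Fi router: 12.1 W × 14 h × 31 d = 5,251 Wh = 5.251 kWh
television: 185 W × 11 h × 31 d = 63,085 Wh = 63.09 kWh
aquarium pump: 26.8 W × 11.5 h × 31 d = 9,554 Wh = 9.554 kWh
laptop: 26.1 W × 2.3 h × 31 d = 1,861 Wh = 1.861 kWh
refrigerator: 114 W × 2.23 h × 31 d = 7,881 Wh = 7.881 kWh
Total energy = 29.62 + 5.251 + 63.09 + 9.554 + 1.861 + 7.881 = 117.3 kWh
Cost = 117.3 kWh × €0.160 = €18.76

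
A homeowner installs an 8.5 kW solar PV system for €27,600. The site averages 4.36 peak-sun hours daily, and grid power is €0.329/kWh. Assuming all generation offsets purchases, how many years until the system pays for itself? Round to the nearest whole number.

Daily generation = 8.5 kW × 4.36 h = 37.06 kWh
Annual generation = 37.06 × 365 = 13527 kWh
Annual savings = 13527 × €0.329 = €4,450.35
Payback = €27,600 / €4,450.35 = 6.2 years

6 years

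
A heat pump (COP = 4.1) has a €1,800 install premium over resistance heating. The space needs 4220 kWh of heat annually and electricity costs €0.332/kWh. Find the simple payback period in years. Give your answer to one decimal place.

1.7 years

Resistance: 4220 kWh × €0.332 = €1,401.04/yr
Heat pump: 4220 / 4.1 = 1029 kWh in → × €0.332 = €341.72/yr
Annual savings = €1,059.32
Payback = €1,800 / €1,059.32 = 1.7 years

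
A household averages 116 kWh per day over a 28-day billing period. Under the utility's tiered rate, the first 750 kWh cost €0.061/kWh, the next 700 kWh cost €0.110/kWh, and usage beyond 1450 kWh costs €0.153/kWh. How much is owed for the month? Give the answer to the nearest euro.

Usage = 116 kWh/day × 28 days = 3248 kWh
First 750 kWh × €0.061 = €45.75
Next 700 kWh × €0.110 = €77.00
Remaining 1798 kWh × €0.153 = €275.09
Total = €397.84 ≈ €398

€398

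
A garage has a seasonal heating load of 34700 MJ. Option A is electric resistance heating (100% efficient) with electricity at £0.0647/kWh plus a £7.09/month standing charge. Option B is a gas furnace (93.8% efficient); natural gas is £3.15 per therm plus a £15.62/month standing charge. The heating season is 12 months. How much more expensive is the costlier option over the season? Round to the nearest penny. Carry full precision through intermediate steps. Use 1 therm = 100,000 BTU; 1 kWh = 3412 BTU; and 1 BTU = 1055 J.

Heat load = 34700 MJ = 34,700,000,000 J / 1055 = 32,890,995 BTU
Gas: input = 32,890,995 / 0.938 = 35,065,027 BTU = 350.7 therm → 350.7 × £3.15 = £1,104.55; + 12 × £15.62 standing = £1,291.99
Electric: 32,890,995 BTU / 3412 = 9,640 kWh → × £0.0647 = £623.70; + 12 × £7.09 standing = £708.78
Difference = |£1,291.99 − £708.78| = £583.21

£583.21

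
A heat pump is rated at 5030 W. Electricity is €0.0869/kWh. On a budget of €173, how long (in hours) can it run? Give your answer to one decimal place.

Energy budget = €173 / €0.0869 per kWh = 1,991 kWh = 1,990,794 Wh
Runtime = 1,990,794 Wh / 5030 W = 395.8 h

395.8 h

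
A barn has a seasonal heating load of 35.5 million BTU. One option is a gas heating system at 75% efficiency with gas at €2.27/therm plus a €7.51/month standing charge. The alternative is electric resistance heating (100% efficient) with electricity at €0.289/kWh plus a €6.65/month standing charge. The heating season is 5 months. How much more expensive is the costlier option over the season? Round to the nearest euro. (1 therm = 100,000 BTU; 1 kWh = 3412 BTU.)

Heat load = 35.5 × 10⁶ BTU = 35,500,000 BTU
Gas: input = 35,500,000 / 0.75 = 47,333,333 BTU = 473.3 therm → 473.3 × €2.27 = €1,074.47; + 5 × €7.51 standing = €1,112.02
Electric: 35,500,000 BTU / 3412 = 10,400 kWh → × €0.289 = €3,006.89; + 5 × €6.65 standing = €3,040.14
Difference = |€1,112.02 − €3,040.14| = €1,928.12 ≈ €1928

€1928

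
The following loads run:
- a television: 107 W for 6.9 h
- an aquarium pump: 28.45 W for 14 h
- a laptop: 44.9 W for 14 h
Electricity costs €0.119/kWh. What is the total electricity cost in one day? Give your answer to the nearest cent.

€0.21

television: 107 W × 6.9 h = 738 Wh = 0.7383 kWh
aquarium pump: 28.45 W × 14 h = 398 Wh = 0.3983 kWh
laptop: 44.9 W × 14 h = 629 Wh = 0.6286 kWh
Total energy = 0.7383 + 0.3983 + 0.6286 = 1.765 kWh
Cost = 1.765 kWh × €0.119 = €0.21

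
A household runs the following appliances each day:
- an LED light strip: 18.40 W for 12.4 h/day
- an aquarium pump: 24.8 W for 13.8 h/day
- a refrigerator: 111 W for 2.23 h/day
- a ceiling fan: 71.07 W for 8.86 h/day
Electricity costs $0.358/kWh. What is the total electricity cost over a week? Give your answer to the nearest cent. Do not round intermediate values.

LED light strip: 18.40 W × 12.4 h × 7 d = 1,597 Wh = 1.597 kWh
aquarium pump: 24.8 W × 13.8 h × 7 d = 2,396 Wh = 2.396 kWh
refrigerator: 111 W × 2.23 h × 7 d = 1,733 Wh = 1.733 kWh
ceiling fan: 71.07 W × 8.86 h × 7 d = 4,408 Wh = 4.408 kWh
Total energy = 1.597 + 2.396 + 1.733 + 4.408 = 10.13 kWh
Cost = 10.13 kWh × $0.358 = $3.63

$3.63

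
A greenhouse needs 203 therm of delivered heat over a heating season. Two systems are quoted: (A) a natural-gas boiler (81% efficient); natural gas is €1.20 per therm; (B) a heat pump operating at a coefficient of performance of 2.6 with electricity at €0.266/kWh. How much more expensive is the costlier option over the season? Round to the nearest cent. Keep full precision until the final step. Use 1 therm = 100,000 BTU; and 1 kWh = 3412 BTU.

€307.95

Heat load = 203 therm × 100,000 = 20,300,000 BTU
Gas: input = 20,300,000 / 0.81 = 25,061,728 BTU = 250.6 therm → 250.6 × €1.20 = €300.74
Heat pump: 20,300,000 BTU / 3412 = 5,950 kWh heat; / 2.6 = 2,288 kWh in → × €0.266 = €608.69
Difference = |€300.74 − €608.69| = €307.95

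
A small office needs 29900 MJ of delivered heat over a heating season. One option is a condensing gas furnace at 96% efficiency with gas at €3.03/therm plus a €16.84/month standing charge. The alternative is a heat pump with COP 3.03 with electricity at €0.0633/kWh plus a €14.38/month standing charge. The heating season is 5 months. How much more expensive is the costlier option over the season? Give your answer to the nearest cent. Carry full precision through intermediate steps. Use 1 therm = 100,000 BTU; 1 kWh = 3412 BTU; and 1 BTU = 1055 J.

Heat load = 29900 MJ = 29,900,000,000 J / 1055 = 28,341,232 BTU
Gas: input = 28,341,232 / 0.96 = 29,522,117 BTU = 295.2 therm → 295.2 × €3.03 = €894.52; + 5 × €16.84 standing = €978.72
Heat pump: 28,341,232 BTU / 3412 = 8,306 kWh heat; / 3.03 = 2,741 kWh in → × €0.0633 = €173.53; + 5 × €14.38 standing = €245.43
Difference = |€978.72 − €245.43| = €733.29

€733.29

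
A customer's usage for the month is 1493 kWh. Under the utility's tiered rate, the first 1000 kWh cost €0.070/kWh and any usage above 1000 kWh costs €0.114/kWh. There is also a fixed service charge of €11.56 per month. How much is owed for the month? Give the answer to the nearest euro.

First 1000 kWh × €0.070 = €70.00
Remaining 493 kWh × €0.114 = €56.20
Energy charge = €126.20; + service €11.56 = €137.76 ≈ €138

€138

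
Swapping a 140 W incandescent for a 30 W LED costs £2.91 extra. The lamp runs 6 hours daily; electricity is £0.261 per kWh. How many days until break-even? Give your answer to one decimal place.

Power saved = 140 − 30 = 110 W
Daily energy saved = 110 W × 6 h = 660 Wh = 0.66 kWh
Daily savings = 0.66 × £0.261 = £0.1723
Payback = £2.91 / £0.1723 per day = 16.89 days

16.9 days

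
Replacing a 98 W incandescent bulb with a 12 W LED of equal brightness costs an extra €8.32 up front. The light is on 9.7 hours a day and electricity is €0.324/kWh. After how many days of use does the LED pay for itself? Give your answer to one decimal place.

Power saved = 98 − 12 = 86 W
Daily energy saved = 86 W × 9.7 h = 834.2 Wh = 0.8342 kWh
Daily savings = 0.8342 × €0.324 = €0.2703
Payback = €8.32 / €0.2703 per day = 30.78 days

30.8 days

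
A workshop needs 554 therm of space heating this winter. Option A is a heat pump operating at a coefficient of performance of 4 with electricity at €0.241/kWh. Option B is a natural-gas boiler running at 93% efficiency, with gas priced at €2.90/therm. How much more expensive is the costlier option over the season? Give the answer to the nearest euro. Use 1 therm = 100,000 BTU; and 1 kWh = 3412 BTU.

€749

Heat load = 554 therm × 100,000 = 55,400,000 BTU
Gas: input = 55,400,000 / 0.93 = 59,569,892 BTU = 595.7 therm → 595.7 × €2.90 = €1,727.53
Heat pump: 55,400,000 BTU / 3412 = 16,240 kWh heat; / 4 = 4,059 kWh in → × €0.241 = €978.27
Difference = |€1,727.53 − €978.27| = €749.26 ≈ €749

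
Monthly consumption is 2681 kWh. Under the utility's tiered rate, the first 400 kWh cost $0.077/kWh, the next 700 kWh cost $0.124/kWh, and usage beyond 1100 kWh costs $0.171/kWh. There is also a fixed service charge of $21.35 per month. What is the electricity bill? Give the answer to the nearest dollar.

$409

First 400 kWh × $0.077 = $30.80
Next 700 kWh × $0.124 = $86.80
Remaining 1581 kWh × $0.171 = $270.35
Energy charge = $387.95; + service $21.35 = $409.30 ≈ $409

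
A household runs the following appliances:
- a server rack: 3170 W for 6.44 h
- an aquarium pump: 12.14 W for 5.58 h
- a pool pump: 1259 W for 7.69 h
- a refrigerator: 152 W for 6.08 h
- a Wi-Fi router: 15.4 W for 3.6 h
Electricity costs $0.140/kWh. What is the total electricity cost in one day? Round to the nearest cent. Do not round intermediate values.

server rack: 3170 W × 6.44 h = 20,415 Wh = 20.41 kWh
aquarium pump: 12.14 W × 5.58 h = 68 Wh = 0.06774 kWh
pool pump: 1259 W × 7.69 h = 9,682 Wh = 9.682 kWh
refrigerator: 152 W × 6.08 h = 924 Wh = 0.9242 kWh
Wi-Fi router: 15.4 W × 3.6 h = 55 Wh = 0.05544 kWh
Total energy = 20.41 + 0.06774 + 9.682 + 0.9242 + 0.05544 = 31.14 kWh
Cost = 31.14 kWh × $0.140 = $4.36

$4.36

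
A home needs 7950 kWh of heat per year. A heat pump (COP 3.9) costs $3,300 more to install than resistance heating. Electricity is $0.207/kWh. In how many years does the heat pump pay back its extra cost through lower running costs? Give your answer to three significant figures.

Resistance: 7950 kWh × $0.207 = $1,645.65/yr
Heat pump: 7950 / 3.9 = 2038 kWh in → × $0.207 = $421.96/yr
Annual savings = $1,223.69
Payback = $3,300 / $1,223.69 = 2.7 years

2.70 years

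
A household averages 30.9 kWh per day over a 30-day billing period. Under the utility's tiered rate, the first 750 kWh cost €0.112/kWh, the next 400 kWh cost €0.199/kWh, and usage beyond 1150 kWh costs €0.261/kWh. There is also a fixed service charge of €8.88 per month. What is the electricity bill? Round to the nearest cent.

€128.10

Usage = 30.9 kWh/day × 30 days = 927 kWh
First 750 kWh × €0.112 = €84.00
Next 177 kWh × €0.199 = €35.22
Remaining tier: 0 kWh (not reached)
Energy charge = €119.22; + service €8.88 = €128.10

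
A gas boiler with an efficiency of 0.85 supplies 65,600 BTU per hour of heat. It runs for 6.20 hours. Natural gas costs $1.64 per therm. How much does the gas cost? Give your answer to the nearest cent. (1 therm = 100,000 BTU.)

Heat delivered = 65,600 BTU/h × 6.20 h = 406,720 BTU
Gas input = 406,720 / 0.85 = 478,494 BTU
= 478,494 / 100,000 = 4.785 therm
Cost = 4.785 × $1.64/therm = $7.85

$7.85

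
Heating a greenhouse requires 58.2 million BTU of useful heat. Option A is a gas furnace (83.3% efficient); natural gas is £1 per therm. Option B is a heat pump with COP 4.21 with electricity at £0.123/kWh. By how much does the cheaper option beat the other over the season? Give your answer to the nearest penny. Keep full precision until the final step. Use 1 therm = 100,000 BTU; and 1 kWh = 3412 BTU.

£200.33

Heat load = 58.2 × 10⁶ BTU = 58,200,000 BTU
Gas: input = 58,200,000 / 0.833 = 69,867,947 BTU = 698.7 therm → 698.7 × £1 = £698.68
Heat pump: 58,200,000 BTU / 3412 = 17,060 kWh heat; / 4.21 = 4,052 kWh in → × £0.123 = £498.35
Difference = |£698.68 − £498.35| = £200.33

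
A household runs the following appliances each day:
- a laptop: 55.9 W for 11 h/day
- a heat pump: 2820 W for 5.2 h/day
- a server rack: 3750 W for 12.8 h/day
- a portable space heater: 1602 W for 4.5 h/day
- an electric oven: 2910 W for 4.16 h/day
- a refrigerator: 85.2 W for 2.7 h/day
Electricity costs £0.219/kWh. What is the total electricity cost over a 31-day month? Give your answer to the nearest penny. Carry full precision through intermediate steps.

laptop: 55.9 W × 11 h × 31 d = 19,062 Wh = 19.06 kWh
heat pump: 2820 W × 5.2 h × 31 d = 454,584 Wh = 454.6 kWh
server rack: 3750 W × 12.8 h × 31 d = 1,488,000 Wh = 1,488 kWh
portable space heater: 1602 W × 4.5 h × 31 d = 223,479 Wh = 223.5 kWh
electric oven: 2910 W × 4.16 h × 31 d = 375,274 Wh = 375.3 kWh
refrigerator: 85.2 W × 2.7 h × 31 d = 7,131 Wh = 7.131 kWh
Total energy = 19.06 + 454.6 + 1,488 + 223.5 + 375.3 + 7.131 = 2,568 kWh
Cost = 2,568 kWh × £0.219 = £562.29

£562.29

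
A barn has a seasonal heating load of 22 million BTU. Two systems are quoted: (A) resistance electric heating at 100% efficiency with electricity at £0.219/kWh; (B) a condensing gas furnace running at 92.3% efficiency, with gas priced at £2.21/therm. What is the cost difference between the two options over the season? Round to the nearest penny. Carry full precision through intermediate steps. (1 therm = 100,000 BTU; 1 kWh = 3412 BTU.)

£885.31

Heat load = 22 × 10⁶ BTU = 22,000,000 BTU
Gas: input = 22,000,000 / 0.923 = 23,835,320 BTU = 238.4 therm → 238.4 × £2.21 = £526.76
Electric: 22,000,000 BTU / 3412 = 6,448 kWh → × £0.219 = £1,412.08
Difference = |£526.76 − £1,412.08| = £885.31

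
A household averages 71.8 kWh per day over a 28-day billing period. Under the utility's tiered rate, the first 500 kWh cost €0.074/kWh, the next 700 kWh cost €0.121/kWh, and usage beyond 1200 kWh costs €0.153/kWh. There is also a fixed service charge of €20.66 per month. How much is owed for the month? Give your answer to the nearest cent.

Usage = 71.8 kWh/day × 28 days = 2010.4 kWh
First 500 kWh × €0.074 = €37.00
Next 700 kWh × €0.121 = €84.70
Remaining 810.4 kWh × €0.153 = €123.99
Energy charge = €245.69; + service €20.66 = €266.35

€266.35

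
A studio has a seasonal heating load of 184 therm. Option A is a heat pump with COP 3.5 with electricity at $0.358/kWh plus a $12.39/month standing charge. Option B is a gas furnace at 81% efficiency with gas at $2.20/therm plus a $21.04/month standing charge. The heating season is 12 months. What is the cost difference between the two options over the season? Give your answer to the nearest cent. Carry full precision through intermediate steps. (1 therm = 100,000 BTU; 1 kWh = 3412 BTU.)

$51.95

Heat load = 184 therm × 100,000 = 18,400,000 BTU
Gas: input = 18,400,000 / 0.81 = 22,716,049 BTU = 227.2 therm → 227.2 × $2.20 = $499.75; + 12 × $21.04 standing = $752.23
Heat pump: 18,400,000 BTU / 3412 = 5,393 kWh heat; / 3.5 = 1,541 kWh in → × $0.358 = $551.60; + 12 × $12.39 standing = $700.28
Difference = |$752.23 − $700.28| = $51.95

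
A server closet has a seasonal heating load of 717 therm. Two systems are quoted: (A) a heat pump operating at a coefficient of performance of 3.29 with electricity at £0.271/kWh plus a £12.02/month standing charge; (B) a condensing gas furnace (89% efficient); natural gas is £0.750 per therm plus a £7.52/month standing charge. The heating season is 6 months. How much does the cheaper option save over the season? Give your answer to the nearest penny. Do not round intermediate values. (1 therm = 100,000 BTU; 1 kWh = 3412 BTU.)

£1153.73

Heat load = 717 therm × 100,000 = 71,700,000 BTU
Gas: input = 71,700,000 / 0.89 = 80,561,798 BTU = 805.6 therm → 805.6 × £0.750 = £604.21; + 6 × £7.52 standing = £649.33
Heat pump: 71,700,000 BTU / 3412 = 21,010 kWh heat; / 3.29 = 6,387 kWh in → × £0.271 = £1,730.95; + 6 × £12.02 standing = £1,803.07
Difference = |£649.33 − £1,803.07| = £1,153.73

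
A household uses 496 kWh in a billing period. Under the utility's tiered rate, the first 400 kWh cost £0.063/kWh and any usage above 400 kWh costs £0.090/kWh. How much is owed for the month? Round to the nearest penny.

£33.84

First 400 kWh × £0.063 = £25.20
Remaining 96 kWh × £0.090 = £8.64
Total = £33.84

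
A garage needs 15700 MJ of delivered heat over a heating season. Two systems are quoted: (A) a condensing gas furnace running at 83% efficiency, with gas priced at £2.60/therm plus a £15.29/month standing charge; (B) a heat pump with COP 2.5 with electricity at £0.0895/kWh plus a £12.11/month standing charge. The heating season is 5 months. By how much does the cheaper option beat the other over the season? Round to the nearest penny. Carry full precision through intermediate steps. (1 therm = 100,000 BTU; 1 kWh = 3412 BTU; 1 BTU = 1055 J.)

Heat load = 15700 MJ = 15,700,000,000 J / 1055 = 14,881,517 BTU
Gas: input = 14,881,517 / 0.830 = 17,929,538 BTU = 179.3 therm → 179.3 × £2.60 = £466.17; + 5 × £15.29 standing = £542.62
Heat pump: 14,881,517 BTU / 3412 = 4,362 kWh heat; / 2.5 = 1,745 kWh in → × £0.0895 = £156.14; + 5 × £12.11 standing = £216.69
Difference = |£542.62 − £216.69| = £325.93

£325.93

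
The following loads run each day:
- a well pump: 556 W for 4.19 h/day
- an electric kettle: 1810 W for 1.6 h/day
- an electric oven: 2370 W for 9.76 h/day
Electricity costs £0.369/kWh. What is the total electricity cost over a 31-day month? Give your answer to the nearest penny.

well pump: 556 W × 4.19 h × 31 d = 72,219 Wh = 72.22 kWh
electric kettle: 1810 W × 1.6 h × 31 d = 89,776 Wh = 89.78 kWh
electric oven: 2370 W × 9.76 h × 31 d = 717,067 Wh = 717.1 kWh
Total energy = 72.22 + 89.78 + 717.1 = 879.1 kWh
Cost = 879.1 kWh × £0.369 = £324.37

£324.37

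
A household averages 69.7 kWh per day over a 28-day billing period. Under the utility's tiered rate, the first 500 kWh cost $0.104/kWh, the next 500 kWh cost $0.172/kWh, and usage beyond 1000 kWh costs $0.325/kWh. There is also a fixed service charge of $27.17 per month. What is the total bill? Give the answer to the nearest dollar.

$474

Usage = 69.7 kWh/day × 28 days = 1951.6 kWh
First 500 kWh × $0.104 = $52.00
Next 500 kWh × $0.172 = $86.00
Remaining 951.6 kWh × $0.325 = $309.27
Energy charge = $447.27; + service $27.17 = $474.44 ≈ $474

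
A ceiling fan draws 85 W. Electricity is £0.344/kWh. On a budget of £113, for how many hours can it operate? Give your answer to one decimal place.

3864.6 h

Energy budget = £113 / £0.344 per kWh = 328.5 kWh = 328,488 Wh
Runtime = 328,488 Wh / 85 W = 3,865 h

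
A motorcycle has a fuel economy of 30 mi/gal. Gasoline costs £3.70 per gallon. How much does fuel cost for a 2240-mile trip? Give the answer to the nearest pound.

Fuel = 2240 mi / 30 mpg = 74.67 gal
Cost = 74.67 gal × £3.70/gal = £276.27 ≈ £276

£276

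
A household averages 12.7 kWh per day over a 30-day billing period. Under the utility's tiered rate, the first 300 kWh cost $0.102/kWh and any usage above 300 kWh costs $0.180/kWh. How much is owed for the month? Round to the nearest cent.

$45.18

Usage = 12.7 kWh/day × 30 days = 381 kWh
First 300 kWh × $0.102 = $30.60
Remaining 81 kWh × $0.180 = $14.58
Total = $45.18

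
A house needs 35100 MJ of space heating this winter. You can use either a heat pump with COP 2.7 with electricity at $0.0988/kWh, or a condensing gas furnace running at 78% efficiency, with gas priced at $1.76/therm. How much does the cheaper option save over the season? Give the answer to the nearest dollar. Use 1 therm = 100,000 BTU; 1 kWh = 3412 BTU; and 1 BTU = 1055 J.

Heat load = 35100 MJ = 35,100,000,000 J / 1055 = 33,270,142 BTU
Gas: input = 33,270,142 / 0.78 = 42,654,028 BTU = 426.5 therm → 426.5 × $1.76 = $750.71
Heat pump: 33,270,142 BTU / 3412 = 9,751 kWh heat; / 2.7 = 3,611 kWh in → × $0.0988 = $356.81
Difference = |$750.71 − $356.81| = $393.90 ≈ $394

$394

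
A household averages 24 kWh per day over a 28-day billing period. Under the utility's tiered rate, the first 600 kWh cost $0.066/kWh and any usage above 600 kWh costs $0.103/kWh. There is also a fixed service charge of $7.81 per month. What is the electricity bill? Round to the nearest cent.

$54.83

Usage = 24 kWh/day × 28 days = 672 kWh
First 600 kWh × $0.066 = $39.60
Remaining 72 kWh × $0.103 = $7.42
Energy charge = $47.02; + service $7.81 = $54.83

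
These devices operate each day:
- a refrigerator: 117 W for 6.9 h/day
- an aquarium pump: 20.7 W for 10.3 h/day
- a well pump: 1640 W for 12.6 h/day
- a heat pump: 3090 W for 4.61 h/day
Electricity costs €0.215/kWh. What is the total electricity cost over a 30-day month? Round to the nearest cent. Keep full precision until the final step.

€231.74

refrigerator: 117 W × 6.9 h × 30 d = 24,219 Wh = 24.22 kWh
aquarium pump: 20.7 W × 10.3 h × 30 d = 6,396 Wh = 6.396 kWh
well pump: 1640 W × 12.6 h × 30 d = 619,920 Wh = 619.9 kWh
heat pump: 3090 W × 4.61 h × 30 d = 427,347 Wh = 427.3 kWh
Total energy = 24.22 + 6.396 + 619.9 + 427.3 = 1,078 kWh
Cost = 1,078 kWh × €0.215 = €231.74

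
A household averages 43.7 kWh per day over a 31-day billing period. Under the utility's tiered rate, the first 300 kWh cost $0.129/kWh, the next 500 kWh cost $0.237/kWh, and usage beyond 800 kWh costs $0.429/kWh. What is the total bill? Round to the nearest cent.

Usage = 43.7 kWh/day × 31 days = 1354.7 kWh
First 300 kWh × $0.129 = $38.70
Next 500 kWh × $0.237 = $118.50
Remaining 554.7 kWh × $0.429 = $237.97
Total = $395.17

$395.17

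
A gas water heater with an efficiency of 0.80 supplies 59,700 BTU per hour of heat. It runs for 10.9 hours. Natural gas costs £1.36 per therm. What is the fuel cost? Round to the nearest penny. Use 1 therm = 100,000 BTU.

£11.06

Heat delivered = 59,700 BTU/h × 10.9 h = 650,730 BTU
Gas input = 650,730 / 0.80 = 813,412 BTU
= 813,412 / 100,000 = 8.134 therm
Cost = 8.134 × £1.36/therm = £11.06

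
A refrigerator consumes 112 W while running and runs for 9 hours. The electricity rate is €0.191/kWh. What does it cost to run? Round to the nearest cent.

€0.19

Energy = 112 W × 9 h = 1,008 Wh = 1.008 kWh
Cost = 1.008 kWh × €0.191/kWh = €0.19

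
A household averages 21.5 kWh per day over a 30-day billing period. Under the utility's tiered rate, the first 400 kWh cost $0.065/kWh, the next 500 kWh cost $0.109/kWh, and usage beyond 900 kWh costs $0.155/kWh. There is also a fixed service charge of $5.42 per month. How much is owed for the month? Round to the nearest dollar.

$58

Usage = 21.5 kWh/day × 30 days = 645 kWh
First 400 kWh × $0.065 = $26.00
Next 245 kWh × $0.109 = $26.70
Remaining tier: 0 kWh (not reached)
Energy charge = $52.70; + service $5.42 = $58.12 ≈ $58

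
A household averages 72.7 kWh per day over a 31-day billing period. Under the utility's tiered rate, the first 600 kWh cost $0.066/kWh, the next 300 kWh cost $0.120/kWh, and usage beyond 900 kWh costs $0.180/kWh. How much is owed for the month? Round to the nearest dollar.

Usage = 72.7 kWh/day × 31 days = 2253.7 kWh
First 600 kWh × $0.066 = $39.60
Next 300 kWh × $0.120 = $36.00
Remaining 1353.7 kWh × $0.180 = $243.67
Total = $319.27 ≈ $319

$319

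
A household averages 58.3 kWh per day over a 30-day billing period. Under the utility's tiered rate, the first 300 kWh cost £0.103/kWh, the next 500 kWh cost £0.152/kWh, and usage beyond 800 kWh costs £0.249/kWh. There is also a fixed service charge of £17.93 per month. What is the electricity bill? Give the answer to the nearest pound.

£361

Usage = 58.3 kWh/day × 30 days = 1749 kWh
First 300 kWh × £0.103 = £30.90
Next 500 kWh × £0.152 = £76.00
Remaining 949 kWh × £0.249 = £236.30
Energy charge = £343.20; + service £17.93 = £361.13 ≈ £361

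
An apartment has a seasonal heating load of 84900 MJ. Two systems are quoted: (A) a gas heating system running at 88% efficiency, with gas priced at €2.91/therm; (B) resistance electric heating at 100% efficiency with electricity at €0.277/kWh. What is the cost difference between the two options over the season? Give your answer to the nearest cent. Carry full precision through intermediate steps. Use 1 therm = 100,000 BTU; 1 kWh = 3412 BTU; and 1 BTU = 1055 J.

Heat load = 84900 MJ = 84,900,000,000 J / 1055 = 80,473,934 BTU
Gas: input = 80,473,934 / 0.88 = 91,447,652 BTU = 914.5 therm → 914.5 × €2.91 = €2,661.13
Electric: 80,473,934 BTU / 3412 = 23,590 kWh → × €0.277 = €6,533.20
Difference = |€2,661.13 − €6,533.20| = €3,872.07

€3872.07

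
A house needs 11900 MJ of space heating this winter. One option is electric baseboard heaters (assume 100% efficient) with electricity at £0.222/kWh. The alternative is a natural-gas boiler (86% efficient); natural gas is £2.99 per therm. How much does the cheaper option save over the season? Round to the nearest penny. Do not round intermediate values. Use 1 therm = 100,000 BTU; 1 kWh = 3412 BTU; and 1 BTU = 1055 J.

£341.74

Heat load = 11900 MJ = 11,900,000,000 J / 1055 = 11,279,621 BTU
Gas: input = 11,279,621 / 0.86 = 13,115,838 BTU = 131.2 therm → 131.2 × £2.99 = £392.16
Electric: 11,279,621 BTU / 3412 = 3,306 kWh → × £0.222 = £733.90
Difference = |£392.16 − £733.90| = £341.74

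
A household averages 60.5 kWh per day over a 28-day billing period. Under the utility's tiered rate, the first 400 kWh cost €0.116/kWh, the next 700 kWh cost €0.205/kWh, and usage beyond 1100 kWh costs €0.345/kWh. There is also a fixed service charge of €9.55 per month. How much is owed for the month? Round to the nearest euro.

Usage = 60.5 kWh/day × 28 days = 1694 kWh
First 400 kWh × €0.116 = €46.40
Next 700 kWh × €0.205 = €143.50
Remaining 594 kWh × €0.345 = €204.93
Energy charge = €394.83; + service €9.55 = €404.38 ≈ €404

€404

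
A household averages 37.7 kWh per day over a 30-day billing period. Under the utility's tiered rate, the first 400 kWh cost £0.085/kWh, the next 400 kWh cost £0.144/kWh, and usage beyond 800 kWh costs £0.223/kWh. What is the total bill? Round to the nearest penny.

Usage = 37.7 kWh/day × 30 days = 1131 kWh
First 400 kWh × £0.085 = £34.00
Next 400 kWh × £0.144 = £57.60
Remaining 331 kWh × £0.223 = £73.81
Total = £165.41

£165.41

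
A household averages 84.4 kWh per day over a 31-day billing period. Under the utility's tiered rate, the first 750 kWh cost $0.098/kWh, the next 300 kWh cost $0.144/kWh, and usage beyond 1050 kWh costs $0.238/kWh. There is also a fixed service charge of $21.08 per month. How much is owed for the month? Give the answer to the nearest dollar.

Usage = 84.4 kWh/day × 31 days = 2616.4 kWh
First 750 kWh × $0.098 = $73.50
Next 300 kWh × $0.144 = $43.20
Remaining 1566.4 kWh × $0.238 = $372.80
Energy charge = $489.50; + service $21.08 = $510.58 ≈ $511

$511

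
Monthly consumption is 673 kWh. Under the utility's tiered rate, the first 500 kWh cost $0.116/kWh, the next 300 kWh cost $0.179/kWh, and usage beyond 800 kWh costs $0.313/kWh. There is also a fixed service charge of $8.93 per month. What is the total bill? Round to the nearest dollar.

$98

First 500 kWh × $0.116 = $58.00
Next 173 kWh × $0.179 = $30.97
Remaining tier: 0 kWh (not reached)
Energy charge = $88.97; + service $8.93 = $97.90 ≈ $98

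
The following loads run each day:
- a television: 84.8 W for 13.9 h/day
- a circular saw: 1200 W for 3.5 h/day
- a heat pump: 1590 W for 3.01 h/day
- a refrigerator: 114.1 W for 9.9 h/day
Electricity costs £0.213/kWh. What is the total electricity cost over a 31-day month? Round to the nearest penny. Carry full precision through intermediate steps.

£74.58

television: 84.8 W × 13.9 h × 31 d = 36,540 Wh = 36.54 kWh
circular saw: 1200 W × 3.5 h × 31 d = 130,200 Wh = 130.2 kWh
heat pump: 1590 W × 3.01 h × 31 d = 148,363 Wh = 148.4 kWh
refrigerator: 114.1 W × 9.9 h × 31 d = 35,017 Wh = 35.02 kWh
Total energy = 36.54 + 130.2 + 148.4 + 35.02 = 350.1 kWh
Cost = 350.1 kWh × £0.213 = £74.58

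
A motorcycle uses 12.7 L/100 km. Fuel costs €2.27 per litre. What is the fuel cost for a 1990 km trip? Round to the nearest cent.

Fuel = 12.7 L/100 km × 1990 km / 100 = 252.7 L
Cost = 252.7 L × €2.27/L = €573.70

€573.70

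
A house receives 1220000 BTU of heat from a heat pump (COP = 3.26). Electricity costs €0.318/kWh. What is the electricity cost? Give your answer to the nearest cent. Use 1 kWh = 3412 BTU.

Heat delivered = 1,220,000 BTU / 3412 = 357.6 kWh
Electrical input = 357.6 kWh / 3.26 = 109.7 kWh
Cost = 109.7 × €0.318/kWh = €34.88

€34.88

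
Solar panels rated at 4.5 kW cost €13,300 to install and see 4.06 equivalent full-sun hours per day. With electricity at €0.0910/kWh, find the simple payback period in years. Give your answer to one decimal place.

Daily generation = 4.5 kW × 4.06 h = 18.27 kWh
Annual generation = 18.27 × 365 = 6668.6 kWh
Annual savings = 6668.6 × €0.0910 = €606.84
Payback = €13,300 / €606.84 = 21.9 years

21.9 years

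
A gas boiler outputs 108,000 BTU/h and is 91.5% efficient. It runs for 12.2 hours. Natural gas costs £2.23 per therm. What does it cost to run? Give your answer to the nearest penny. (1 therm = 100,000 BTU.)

Heat delivered = 108,000 BTU/h × 12.2 h = 1,317,600 BTU
Gas input = 1,317,600 / 0.915 = 1,440,000 BTU
= 1,440,000 / 100,000 = 14.4 therm
Cost = 14.4 × £2.23/therm = £32.11

£32.11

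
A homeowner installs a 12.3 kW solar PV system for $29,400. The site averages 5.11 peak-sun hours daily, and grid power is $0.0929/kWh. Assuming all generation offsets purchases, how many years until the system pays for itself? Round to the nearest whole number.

Daily generation = 12.3 kW × 5.11 h = 62.85 kWh
Annual generation = 62.85 × 365 = 22941 kWh
Annual savings = 22941 × $0.0929 = $2,131.25
Payback = $29,400 / $2,131.25 = 13.8 years

14 years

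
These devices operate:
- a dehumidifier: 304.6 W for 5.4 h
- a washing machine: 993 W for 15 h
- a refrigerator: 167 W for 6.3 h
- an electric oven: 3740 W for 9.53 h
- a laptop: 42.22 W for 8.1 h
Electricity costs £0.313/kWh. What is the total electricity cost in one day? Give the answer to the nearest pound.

dehumidifier: 304.6 W × 5.4 h = 1,645 Wh = 1.645 kWh
washing machine: 993 W × 15 h = 14,895 Wh = 14.89 kWh
refrigerator: 167 W × 6.3 h = 1,052 Wh = 1.052 kWh
electric oven: 3740 W × 9.53 h = 35,642 Wh = 35.64 kWh
laptop: 42.22 W × 8.1 h = 342 Wh = 0.342 kWh
Total energy = 1.645 + 14.89 + 1.052 + 35.64 + 0.342 = 53.58 kWh
Cost = 53.58 kWh × £0.313 = £16.77 ≈ £17

£17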